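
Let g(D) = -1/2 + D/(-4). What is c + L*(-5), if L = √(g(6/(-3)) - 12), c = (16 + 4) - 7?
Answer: 13 - 10*I*√3 ≈ 13.0 - 17.32*I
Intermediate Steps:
c = 13 (c = 20 - 7 = 13)
g(D) = -½ - D/4 (g(D) = -1*½ + D*(-¼) = -½ - D/4)
L = 2*I*√3 (L = √((-½ - 3/(2*(-3))) - 12) = √((-½ - 3*(-1)/(2*3)) - 12) = √((-½ - ¼*(-2)) - 12) = √((-½ + ½) - 12) = √(0 - 12) = √(-12) = 2*I*√3 ≈ 3.4641*I)
c + L*(-5) = 13 + (2*I*√3)*(-5) = 13 - 10*I*√3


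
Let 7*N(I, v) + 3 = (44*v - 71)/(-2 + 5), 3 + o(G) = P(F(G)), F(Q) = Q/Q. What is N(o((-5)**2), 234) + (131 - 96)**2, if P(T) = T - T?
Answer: 35941/21 ≈ 1711.5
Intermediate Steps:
F(Q) = 1
P(T) = 0
o(G) = -3 (o(G) = -3 + 0 = -3)
N(I, v) = -80/21 + 44*v/21 (N(I, v) = -3/7 + ((44*v - 71)/(-2 + 5))/7 = -3/7 + ((-71 + 44*v)/3)/7 = -3/7 + ((-71 + 44*v)*(1/3))/7 = -3/7 + (-71/3 + 44*v/3)/7 = -3/7 + (-71/21 + 44*v/21) = -80/21 + 44*v/21)
N(o((-5)**2), 234) + (131 - 96)**2 = (-80/21 + (44/21)*234) + (131 - 96)**2 = (-80/21 + 3432/7) + 35**2 = 10216/21 + 1225 = 35941/21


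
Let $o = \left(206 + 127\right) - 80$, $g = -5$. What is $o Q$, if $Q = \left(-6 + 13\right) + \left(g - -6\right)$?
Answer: $2024$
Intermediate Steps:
$o = 253$ ($o = 333 - 80 = 253$)
$Q = 8$ ($Q = \left(-6 + 13\right) - -1 = 7 + \left(-5 + 6\right) = 7 + 1 = 8$)
$o Q = 253 \cdot 8 = 2024$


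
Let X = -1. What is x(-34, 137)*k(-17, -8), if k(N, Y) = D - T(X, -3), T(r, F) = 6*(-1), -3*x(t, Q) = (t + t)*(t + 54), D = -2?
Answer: 5440/3 ≈ 1813.3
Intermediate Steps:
x(t, Q) = -2*t*(54 + t)/3 (x(t, Q) = -(t + t)*(t + 54)/3 = -2*t*(54 + t)/3)
T(r, F) = -6
k(N, Y) = 4 (k(N, Y) = -2 - 1*(-6) = -2 + 6 = 4)
x(-34, 137)*k(-17, -8) = -2/3*(-34)*(54 - 34)*4 = -2/3*(-34)*20*4 = (1360/3)*4 = 5440/3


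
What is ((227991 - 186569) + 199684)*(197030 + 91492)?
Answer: 69564385332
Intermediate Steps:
((227991 - 186569) + 199684)*(197030 + 91492) = (41422 + 199684)*288522 = 241106*288522 = 69564385332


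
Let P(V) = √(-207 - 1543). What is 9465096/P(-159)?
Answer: -4732548*I*√70/175 ≈ -2.2626e+5*I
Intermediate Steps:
P(V) = 5*I*√70 (P(V) = √(-1750) = 5*I*√70)
9465096/P(-159) = 9465096/((5*I*√70)) = 9465096*(-I*√70/350) = -4732548*I*√70/175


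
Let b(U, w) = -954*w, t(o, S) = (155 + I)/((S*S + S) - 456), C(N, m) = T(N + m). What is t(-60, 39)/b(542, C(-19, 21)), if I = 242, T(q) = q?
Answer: -397/2106432 ≈ -0.00018847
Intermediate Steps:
C(N, m) = N + m
t(o, S) = 397/(-456 + S + S**2) (t(o, S) = (155 + 242)/((S*S + S) - 456) = 397/((S**2 + S) - 456) = 397/((S + S**2) - 456) = 397/(-456 + S + S**2))
t(-60, 39)/b(542, C(-19, 21)) = (397/(-456 + 39 + 39**2))/((-954*(-19 + 21))) = (397/(-456 + 39 + 1521))/((-954*2)) = (397/1104)/(-1908) = (397*(1/1104))*(-1/1908) = (397/1104)*(-1/1908) = -397/2106432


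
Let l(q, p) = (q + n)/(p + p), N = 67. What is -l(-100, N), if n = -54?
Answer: 77/67 ≈ 1.1493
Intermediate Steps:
l(q, p) = (-54 + q)/(2*p) (l(q, p) = (q - 54)/(p + p) = (-54 + q)/((2*p)) = (-54 + q)*(1/(2*p)) = (-54 + q)/(2*p))
-l(-100, N) = -(-54 - 100)/(2*67) = -(-154)/(2*67) = -1*(-77/67) = 77/67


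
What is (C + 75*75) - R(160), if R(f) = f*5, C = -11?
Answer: 4814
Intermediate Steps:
R(f) = 5*f
(C + 75*75) - R(160) = (-11 + 75*75) - 5*160 = (-11 + 5625) - 1*800 = 5614 - 800 = 4814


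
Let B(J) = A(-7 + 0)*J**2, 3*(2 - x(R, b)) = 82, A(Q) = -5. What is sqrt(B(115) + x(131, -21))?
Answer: I*sqrt(595353)/3 ≈ 257.2*I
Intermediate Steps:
x(R, b) = -76/3 (x(R, b) = 2 - 1/3*82 = 2 - 82/3 = -76/3)
B(J) = -5*J**2
sqrt(B(115) + x(131, -21)) = sqrt(-5*115**2 - 76/3) = sqrt(-5*13225 - 76/3) = sqrt(-66125 - 76/3) = sqrt(-198451/3) = I*sqrt(595353)/3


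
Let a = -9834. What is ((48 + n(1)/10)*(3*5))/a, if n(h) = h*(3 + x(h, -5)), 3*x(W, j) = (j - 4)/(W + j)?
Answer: -1935/26224 ≈ -0.073787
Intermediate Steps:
x(W, j) = (-4 + j)/(3*(W + j)) (x(W, j) = ((j - 4)/(W + j))/3 = ((-4 + j)/(W + j))/3 = (-4 + j)/(3*(W + j)))
n(h) = h*(3 - 3/(-5 + h)) (n(h) = h*(3 + (-4 - 5)/(3*(h - 5))) = h*(3 + (⅓)*(-9)/(-5 + h)) = h*(3 - 3/(-5 + h)))
((48 + n(1)/10)*(3*5))/a = ((48 + (3*1*(-6 + 1)/(-5 + 1))/10)*(3*5))/(-9834) = ((48 + (3*1*(-5)/(-4))*(⅒))*15)*(-1/9834) = ((48 + (3*1*(-¼)*(-5))*(⅒))*15)*(-1/9834) = ((48 + (15/4)*(⅒))*15)*(-1/9834) = ((48 + 3/8)*15)*(-1/9834) = ((387/8)*15)*(-1/9834) = (5805/8)*(-1/9834) = -1935/26224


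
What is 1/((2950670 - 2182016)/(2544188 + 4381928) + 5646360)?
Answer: 3463058/19553672553207 ≈ 1.7711e-7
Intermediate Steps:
1/((2950670 - 2182016)/(2544188 + 4381928) + 5646360) = 1/(768654/6926116 + 5646360) = 1/(768654*(1/6926116) + 5646360) = 1/(384327/3463058 + 5646360) = 1/(19553672553207/3463058) = 3463058/19553672553207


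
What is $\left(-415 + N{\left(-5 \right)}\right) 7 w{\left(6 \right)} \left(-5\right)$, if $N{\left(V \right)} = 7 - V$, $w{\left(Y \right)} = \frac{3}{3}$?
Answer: $14105$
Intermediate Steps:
$w{\left(Y \right)} = 1$ ($w{\left(Y \right)} = 3 \cdot \frac{1}{3} = 1$)
$\left(-415 + N{\left(-5 \right)}\right) 7 w{\left(6 \right)} \left(-5\right) = \left(-415 + \left(7 - -5\right)\right) 7 \cdot 1 \left(-5\right) = \left(-415 + \left(7 + 5\right)\right) 7 \left(-5\right) = \left(-415 + 12\right) \left(-35\right) = \left(-403\right) \left(-35\right) = 14105$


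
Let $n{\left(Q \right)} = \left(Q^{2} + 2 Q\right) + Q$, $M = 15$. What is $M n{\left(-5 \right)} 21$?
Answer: $3150$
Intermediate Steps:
$n{\left(Q \right)} = Q^{2} + 3 Q$
$M n{\left(-5 \right)} 21 = 15 \left(- 5 \left(3 - 5\right)\right) 21 = 15 \left(\left(-5\right) \left(-2\right)\right) 21 = 15 \cdot 10 \cdot 21 = 150 \cdot 21 = 3150$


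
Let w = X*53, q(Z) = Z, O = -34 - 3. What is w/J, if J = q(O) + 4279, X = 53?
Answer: 2809/4242 ≈ 0.66219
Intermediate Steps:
O = -37
w = 2809 (w = 53*53 = 2809)
J = 4242 (J = -37 + 4279 = 4242)
w/J = 2809/4242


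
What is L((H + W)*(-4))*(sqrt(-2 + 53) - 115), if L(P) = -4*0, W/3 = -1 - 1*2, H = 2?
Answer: 0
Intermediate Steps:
W = -9 (W = 3*(-1 - 1*2) = 3*(-1 - 2) = 3*(-3) = -9)
L(P) = 0
L((H + W)*(-4))*(sqrt(-2 + 53) - 115) = 0*(sqrt(-2 + 53) - 115) = 0*(sqrt(51) - 115) = 0*(-115 + sqrt(51)) = 0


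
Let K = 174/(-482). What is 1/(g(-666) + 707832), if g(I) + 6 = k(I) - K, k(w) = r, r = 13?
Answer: 241/170589286 ≈ 1.4127e-6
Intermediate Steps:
k(w) = 13
K = -87/241 (K = 174*(-1/482) = -87/241 ≈ -0.36100)
g(I) = 1774/241 (g(I) = -6 + (13 - 1*(-87/241)) = -6 + (13 + 87/241) = -6 + 3220/241 = 1774/241)
1/(g(-666) + 707832) = 1/(1774/241 + 707832) = 1/(170589286/241) = 241/170589286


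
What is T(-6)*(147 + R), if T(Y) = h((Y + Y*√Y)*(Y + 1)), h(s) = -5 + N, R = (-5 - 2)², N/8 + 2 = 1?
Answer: -2548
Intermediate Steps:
N = -8 (N = -16 + 8*1 = -16 + 8 = -8)
R = 49 (R = (-7)² = 49)
h(s) = -13 (h(s) = -5 - 8 = -13)
T(Y) = -13
T(-6)*(147 + R) = -13*(147 + 49) = -13*196 = -2548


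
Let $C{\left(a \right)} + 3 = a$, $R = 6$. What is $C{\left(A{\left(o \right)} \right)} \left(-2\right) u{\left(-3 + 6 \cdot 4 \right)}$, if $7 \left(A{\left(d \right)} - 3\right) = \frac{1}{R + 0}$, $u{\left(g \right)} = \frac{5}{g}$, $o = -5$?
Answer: $- \frac{5}{441} \approx -0.011338$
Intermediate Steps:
$A{\left(d \right)} = \frac{127}{42}$ ($A{\left(d \right)} = 3 + \frac{1}{7 \left(6 + 0\right)} = 3 + \frac{1}{7 \cdot 6} = 3 + \frac{1}{7} \cdot \frac{1}{6} = 3 + \frac{1}{42} = \frac{127}{42}$)
$C{\left(a \right)} = -3 + a$
$C{\left(A{\left(o \right)} \right)} \left(-2\right) u{\left(-3 + 6 \cdot 4 \right)} = \left(-3 + \frac{127}{42}\right) \left(-2\right) \frac{5}{-3 + 6 \cdot 4} = \frac{1}{42} \left(-2\right) \frac{5}{-3 + 24} = - \frac{5 \cdot \frac{1}{21}}{21} = \left(- \frac{1}{21}\right) \frac{5}{21} = - \frac{5}{441}$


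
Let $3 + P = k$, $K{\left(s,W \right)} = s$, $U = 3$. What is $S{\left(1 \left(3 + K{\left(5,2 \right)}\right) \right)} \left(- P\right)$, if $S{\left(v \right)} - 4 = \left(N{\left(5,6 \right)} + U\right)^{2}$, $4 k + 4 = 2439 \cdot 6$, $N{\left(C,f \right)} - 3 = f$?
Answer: $-540866$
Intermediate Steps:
$N{\left(C,f \right)} = 3 + f$
$k = \frac{7315}{2}$ ($k = -1 + \frac{2439 \cdot 6}{4} = -1 + \frac{1}{4} \cdot 14634 = -1 + \frac{7317}{2} = \frac{7315}{2} \approx 3657.5$)
$P = \frac{7309}{2}$ ($P = -3 + \frac{7315}{2} = \frac{7309}{2} \approx 3654.5$)
$S{\left(v \right)} = 148$ ($S{\left(v \right)} = 4 + \left(\left(3 + 6\right) + 3\right)^{2} = 4 + \left(9 + 3\right)^{2} = 4 + 12^{2} = 4 + 144 = 148$)
$S{\left(1 \left(3 + K{\left(5,2 \right)}\right) \right)} \left(- P\right) = 148 \left(\left(-1\right) \frac{7309}{2}\right) = 148 \left(- \frac{7309}{2}\right) = -540866$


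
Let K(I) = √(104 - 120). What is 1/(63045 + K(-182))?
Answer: 63045/3974672041 - 4*I/3974672041 ≈ 1.5862e-5 - 1.0064e-9*I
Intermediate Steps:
K(I) = 4*I (K(I) = √(-16) = 4*I)
1/(63045 + K(-182)) = 1/(63045 + 4*I) = (63045 - 4*I)/3974672041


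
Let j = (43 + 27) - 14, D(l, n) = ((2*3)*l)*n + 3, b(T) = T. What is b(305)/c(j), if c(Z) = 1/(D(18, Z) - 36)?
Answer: 1834575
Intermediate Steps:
D(l, n) = 3 + 6*l*n (D(l, n) = (6*l)*n + 3 = 6*l*n + 3 = 3 + 6*l*n)
j = 56 (j = 70 - 14 = 56)
c(Z) = 1/(-33 + 108*Z) (c(Z) = 1/((3 + 6*18*Z) - 36) = 1/((3 + 108*Z) - 36) = 1/(-33 + 108*Z))
b(305)/c(j) = 305/((1/(3*(-11 + 36*56)))) = 305/((1/(3*(-11 + 2016)))) = 305/(((1/3)/2005)) = 305/(((1/3)*(1/2005))) = 305/(1/6015) = 305*6015 = 1834575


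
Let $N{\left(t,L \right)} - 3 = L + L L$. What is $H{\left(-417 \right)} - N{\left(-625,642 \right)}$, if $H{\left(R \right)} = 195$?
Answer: $-412614$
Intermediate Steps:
$N{\left(t,L \right)} = 3 + L + L^{2}$ ($N{\left(t,L \right)} = 3 + \left(L + L L\right) = 3 + \left(L + L^{2}\right) = 3 + L + L^{2}$)
$H{\left(-417 \right)} - N{\left(-625,642 \right)} = 195 - \left(3 + 642 + 642^{2}\right) = 195 - \left(3 + 642 + 412164\right) = 195 - 412809 = -412614$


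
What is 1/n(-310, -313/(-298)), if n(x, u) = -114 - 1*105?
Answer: -1/219 ≈ -0.0045662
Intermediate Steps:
n(x, u) = -219 (n(x, u) = -114 - 105 = -219)
1/n(-310, -313/(-298)) = 1/(-219) = -1/219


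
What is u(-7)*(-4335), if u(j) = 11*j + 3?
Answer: 320790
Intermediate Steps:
u(j) = 3 + 11*j
u(-7)*(-4335) = (3 + 11*(-7))*(-4335) = (3 - 77)*(-4335) = -74*(-4335) = 320790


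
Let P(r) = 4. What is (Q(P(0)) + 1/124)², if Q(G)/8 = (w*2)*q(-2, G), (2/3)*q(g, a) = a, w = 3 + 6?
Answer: 11478336769/15376 ≈ 7.4651e+5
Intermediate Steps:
w = 9
q(g, a) = 3*a/2
Q(G) = 216*G (Q(G) = 8*((9*2)*(3*G/2)) = 8*(18*(3*G/2)) = 8*(27*G) = 216*G)
(Q(P(0)) + 1/124)² = (216*4 + 1/124)² = (864 + 1/124)² = (107137/124)² = 11478336769/15376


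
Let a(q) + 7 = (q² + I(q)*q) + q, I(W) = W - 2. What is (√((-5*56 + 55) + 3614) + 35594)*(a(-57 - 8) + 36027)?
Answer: 1585178790 + 44535*√3389 ≈ 1.5878e+9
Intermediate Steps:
I(W) = -2 + W
a(q) = -7 + q + q² + q*(-2 + q) (a(q) = -7 + ((q² + (-2 + q)*q) + q) = -7 + ((q² + q*(-2 + q)) + q) = -7 + (q + q² + q*(-2 + q)) = -7 + q + q² + q*(-2 + q))
(√((-5*56 + 55) + 3614) + 35594)*(a(-57 - 8) + 36027) = (√((-5*56 + 55) + 3614) + 35594)*((-7 - (-57 - 8) + 2*(-57 - 8)²) + 36027) = (√((-280 + 55) + 3614) + 35594)*((-7 - 1*(-65) + 2*(-65)²) + 36027) = (√(-225 + 3614) + 35594)*((-7 + 65 + 2*4225) + 36027) = (√3389 + 35594)*((-7 + 65 + 8450) + 36027) = (35594 + √3389)*(8508 + 36027) = (35594 + √3389)*44535 = 1585178790 + 44535*√3389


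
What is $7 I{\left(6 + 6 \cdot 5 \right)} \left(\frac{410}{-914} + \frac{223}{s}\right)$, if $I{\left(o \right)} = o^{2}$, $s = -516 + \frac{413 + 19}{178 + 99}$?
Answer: $- \frac{43426036332}{5426875} \approx -8002.0$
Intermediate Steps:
$s = - \frac{142500}{277}$ ($s = -516 + \frac{432}{277} = - \frac{142500}{277} \approx -514.44$)
$7 I{\left(6 + 6 \cdot 5 \right)} \left(\frac{410}{-914} + \frac{223}{s}\right) = 7 \left(6 + 6 \cdot 5\right)^{2} \left(\frac{410}{-914} + \frac{223}{- \frac{142500}{277}}\right) = 7 \left(6 + 30\right)^{2} \left(410 \left(- \frac{1}{914}\right) + 223 \left(- \frac{277}{142500}\right)\right) = 7 \cdot 36^{2} \left(- \frac{205}{457} - \frac{61771}{142500}\right) = 7 \cdot 1296 \left(- \frac{57441847}{65122500}\right) = 9072 \left(- \frac{57441847}{65122500}\right) = - \frac{43426036332}{5426875}$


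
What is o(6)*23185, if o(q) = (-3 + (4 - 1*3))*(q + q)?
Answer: -556440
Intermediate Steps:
o(q) = -4*q (o(q) = (-3 + (4 - 3))*(2*q) = (-3 + 1)*(2*q) = -4*q)
o(6)*23185 = -4*6*23185 = -24*23185 = -556440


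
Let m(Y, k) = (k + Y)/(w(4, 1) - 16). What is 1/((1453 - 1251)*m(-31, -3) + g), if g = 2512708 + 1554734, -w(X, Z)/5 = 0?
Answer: 4/16271485 ≈ 2.4583e-7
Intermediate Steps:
w(X, Z) = 0 (w(X, Z) = -5*0 = 0)
m(Y, k) = -Y/16 - k/16 (m(Y, k) = (k + Y)/(0 - 16) = (Y + k)/(-16) = (Y + k)*(-1/16) = -Y/16 - k/16)
g = 4067442
1/((1453 - 1251)*m(-31, -3) + g) = 1/((1453 - 1251)*(-1/16*(-31) - 1/16*(-3)) + 4067442) = 1/(202*(31/16 + 3/16) + 4067442) = 1/(202*(17/8) + 4067442) = 1/(1717/4 + 4067442) = 1/(16271485/4) = 4/16271485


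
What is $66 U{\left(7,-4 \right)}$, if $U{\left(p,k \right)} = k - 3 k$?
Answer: $528$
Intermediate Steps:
$U{\left(p,k \right)} = - 2 k$
$66 U{\left(7,-4 \right)} = 66 \left(\left(-2\right) \left(-4\right)\right) = 66 \cdot 8 = 528$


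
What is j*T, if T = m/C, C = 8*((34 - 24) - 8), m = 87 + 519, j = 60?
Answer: 4545/2 ≈ 2272.5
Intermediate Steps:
m = 606
C = 16 (C = 8*(10 - 8) = 8*2 = 16)
T = 303/8 (T = 606/16 = 606*(1/16) = 303/8 ≈ 37.875)
j*T = 60*(303/8) = 4545/2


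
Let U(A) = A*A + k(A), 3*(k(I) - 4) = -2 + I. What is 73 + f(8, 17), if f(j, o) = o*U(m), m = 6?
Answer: 2327/3 ≈ 775.67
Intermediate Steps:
k(I) = 10/3 + I/3 (k(I) = 4 + (-2 + I)/3 = 4 + (-⅔ + I/3) = 10/3 + I/3)
U(A) = 10/3 + A² + A/3 (U(A) = A*A + (10/3 + A/3) = A² + (10/3 + A/3) = 10/3 + A² + A/3)
f(j, o) = 124*o/3 (f(j, o) = o*(10/3 + 6² + (⅓)*6) = o*(10/3 + 36 + 2) = o*(124/3) = 124*o/3)
73 + f(8, 17) = 73 + (124/3)*17 = 73 + 2108/3 = 2327/3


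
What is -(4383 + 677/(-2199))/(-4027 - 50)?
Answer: 9637540/8965323 ≈ 1.0750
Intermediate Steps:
-(4383 + 677/(-2199))/(-4027 - 50) = -(4383 + 677*(-1/2199))/(-4077) = -(4383 - 677/2199)*(-1)/4077 = -9637540*(-1)/(2199*4077) = -1*(-9637540/8965323) = 9637540/8965323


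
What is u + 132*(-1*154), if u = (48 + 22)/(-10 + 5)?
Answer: -20342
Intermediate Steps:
u = -14 (u = 70/(-5) = 70*(-1/5) = -14)
u + 132*(-1*154) = -14 + 132*(-1*154) = -14 + 132*(-154) = -14 - 20328 = -20342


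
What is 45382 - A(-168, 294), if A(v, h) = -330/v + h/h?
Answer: 1270613/28 ≈ 45379.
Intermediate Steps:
A(v, h) = 1 - 330/v (A(v, h) = -330/v + 1 = 1 - 330/v)
45382 - A(-168, 294) = 45382 - (-330 - 168)/(-168) = 45382 - (-1)*(-498)/168 = 45382 - 1*83/28 = 45382 - 83/28 = 1270613/28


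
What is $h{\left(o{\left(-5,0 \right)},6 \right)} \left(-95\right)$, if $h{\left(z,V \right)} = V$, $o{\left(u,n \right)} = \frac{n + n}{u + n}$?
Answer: $-570$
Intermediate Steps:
$o{\left(u,n \right)} = \frac{2 n}{n + u}$
$h{\left(o{\left(-5,0 \right)},6 \right)} \left(-95\right) = 6 \left(-95\right) = -570$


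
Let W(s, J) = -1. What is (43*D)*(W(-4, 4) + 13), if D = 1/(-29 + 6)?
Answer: -516/23 ≈ -22.435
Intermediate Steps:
D = -1/23 (D = 1/(-23) = -1/23 ≈ -0.043478)
(43*D)*(W(-4, 4) + 13) = (43*(-1/23))*(-1 + 13) = -43/23*12 = -516/23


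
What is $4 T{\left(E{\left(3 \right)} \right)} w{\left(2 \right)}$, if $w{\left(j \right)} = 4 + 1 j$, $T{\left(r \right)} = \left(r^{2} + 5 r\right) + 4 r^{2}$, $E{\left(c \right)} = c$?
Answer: $1440$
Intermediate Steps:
$T{\left(r \right)} = 5 r + 5 r^{2}$
$w{\left(j \right)} = 4 + j$
$4 T{\left(E{\left(3 \right)} \right)} w{\left(2 \right)} = 4 \cdot 5 \cdot 3 \left(1 + 3\right) \left(4 + 2\right) = 4 \cdot 5 \cdot 3 \cdot 4 \cdot 6 = 4 \cdot 60 \cdot 6 = 240 \cdot 6 = 1440$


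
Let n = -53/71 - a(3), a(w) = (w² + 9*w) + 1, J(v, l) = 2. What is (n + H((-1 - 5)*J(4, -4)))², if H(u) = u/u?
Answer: 6806881/5041 ≈ 1350.3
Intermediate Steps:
a(w) = 1 + w² + 9*w
n = -2680/71 (n = -53/71 - (1 + 3² + 9*3) = -53*1/71 - (1 + 9 + 27) = -53/71 - 1*37 = -53/71 - 37 = -2680/71 ≈ -37.746)
H(u) = 1
(n + H((-1 - 5)*J(4, -4)))² = (-2680/71 + 1)² = (-2609/71)² = 6806881/5041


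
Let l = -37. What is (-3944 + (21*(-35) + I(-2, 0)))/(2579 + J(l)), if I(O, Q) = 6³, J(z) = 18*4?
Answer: -4463/2651 ≈ -1.6835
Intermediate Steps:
J(z) = 72
I(O, Q) = 216
(-3944 + (21*(-35) + I(-2, 0)))/(2579 + J(l)) = (-3944 + (21*(-35) + 216))/(2579 + 72) = (-3944 + (-735 + 216))/2651 = (-3944 - 519)*(1/2651) = -4463*1/2651 = -4463/2651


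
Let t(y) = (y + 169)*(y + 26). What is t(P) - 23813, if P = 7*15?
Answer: 12081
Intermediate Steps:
P = 105
t(y) = (26 + y)*(169 + y) (t(y) = (169 + y)*(26 + y) = (26 + y)*(169 + y))
t(P) - 23813 = (4394 + 105**2 + 195*105) - 23813 = (4394 + 11025 + 20475) - 23813 = 35894 - 23813 = 12081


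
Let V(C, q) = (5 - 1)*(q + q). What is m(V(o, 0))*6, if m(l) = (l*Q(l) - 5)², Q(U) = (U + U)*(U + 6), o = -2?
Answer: 150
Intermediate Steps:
Q(U) = 2*U*(6 + U) (Q(U) = (2*U)*(6 + U) = 2*U*(6 + U))
V(C, q) = 8*q (V(C, q) = 4*(2*q) = 8*q)
m(l) = (-5 + 2*l²*(6 + l))² (m(l) = (l*(2*l*(6 + l)) - 5)² = (2*l²*(6 + l) - 5)² = (-5 + 2*l²*(6 + l))²)
m(V(o, 0))*6 = (-5 + 2*(8*0)²*(6 + 8*0))²*6 = (-5 + 2*0²*(6 + 0))²*6 = (-5 + 2*0*6)²*6 = (-5 + 0)²*6 = (-5)²*6 = 25*6 = 150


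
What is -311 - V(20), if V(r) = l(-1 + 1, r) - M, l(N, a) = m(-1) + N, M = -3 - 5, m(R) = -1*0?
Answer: -319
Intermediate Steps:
m(R) = 0
M = -8
l(N, a) = N (l(N, a) = 0 + N = N)
V(r) = 8 (V(r) = (-1 + 1) - 1*(-8) = 0 + 8 = 8)
-311 - V(20) = -311 - 1*8 = -311 - 8 = -319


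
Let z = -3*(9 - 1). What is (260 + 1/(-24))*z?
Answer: -6239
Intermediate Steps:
z = -24 (z = -3*8 = -24)
(260 + 1/(-24))*z = (260 + 1/(-24))*(-24) = (260 - 1/24)*(-24) = (6239/24)*(-24) = -6239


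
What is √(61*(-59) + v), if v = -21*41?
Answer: 2*I*√1115 ≈ 66.783*I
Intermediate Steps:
v = -861
√(61*(-59) + v) = √(61*(-59) - 861) = √(-3599 - 861) = √(-4460) = 2*I*√1115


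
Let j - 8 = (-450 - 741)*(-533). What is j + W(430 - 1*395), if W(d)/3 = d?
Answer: 634916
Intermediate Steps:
W(d) = 3*d
j = 634811 (j = 8 + (-450 - 741)*(-533) = 8 - 1191*(-533) = 8 + 634803 = 634811)
j + W(430 - 1*395) = 634811 + 3*(430 - 1*395) = 634811 + 3*(430 - 395) = 634811 + 3*35 = 634811 + 105 = 634916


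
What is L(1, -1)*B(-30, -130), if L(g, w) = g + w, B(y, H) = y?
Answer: 0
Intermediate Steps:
L(1, -1)*B(-30, -130) = (1 - 1)*(-30) = 0*(-30) = 0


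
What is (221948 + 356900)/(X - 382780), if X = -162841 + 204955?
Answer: -289424/170333 ≈ -1.6992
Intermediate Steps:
X = 42114
(221948 + 356900)/(X - 382780) = (221948 + 356900)/(42114 - 382780) = 578848/(-340666) = 578848*(-1/340666) = -289424/170333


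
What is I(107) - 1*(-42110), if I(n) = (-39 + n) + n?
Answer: 42285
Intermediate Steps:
I(n) = -39 + 2*n
I(107) - 1*(-42110) = (-39 + 2*107) - 1*(-42110) = (-39 + 214) + 42110 = 175 + 42110 = 42285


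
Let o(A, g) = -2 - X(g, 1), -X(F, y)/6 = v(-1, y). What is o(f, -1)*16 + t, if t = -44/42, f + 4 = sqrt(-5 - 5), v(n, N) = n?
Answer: -2710/21 ≈ -129.05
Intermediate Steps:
X(F, y) = 6 (X(F, y) = -6*(-1) = 6)
f = -4 + I*sqrt(10) (f = -4 + sqrt(-5 - 5) = -4 + sqrt(-10) = -4 + I*sqrt(10) ≈ -4.0 + 3.1623*I)
t = -22/21 (t = -44*1/42 = -22/21 ≈ -1.0476)
o(A, g) = -8 (o(A, g) = -2 - 1*6 = -2 - 6 = -8)
o(f, -1)*16 + t = -8*16 - 22/21 = -128 - 22/21 = -2710/21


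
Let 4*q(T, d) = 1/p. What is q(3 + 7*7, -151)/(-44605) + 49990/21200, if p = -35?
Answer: 1560862871/661938200 ≈ 2.3580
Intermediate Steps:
q(T, d) = -1/140 (q(T, d) = (¼)/(-35) = (¼)*(-1/35) = -1/140)
q(3 + 7*7, -151)/(-44605) + 49990/21200 = -1/140/(-44605) + 49990/21200 = -1/140*(-1/44605) + 49990*(1/21200) = 1/6244700 + 4999/2120 = 1560862871/661938200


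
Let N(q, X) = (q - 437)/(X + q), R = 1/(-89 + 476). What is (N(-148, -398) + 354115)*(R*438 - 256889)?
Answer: -164288429579375/1806 ≈ -9.0968e+10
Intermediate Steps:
R = 1/387 ≈ 0.0025840
N(q, X) = (-437 + q)/(X + q)
(N(-148, -398) + 354115)*(R*438 - 256889) = ((-437 - 148)/(-398 - 148) + 354115)*((1/387)*438 - 256889) = (-585/(-546) + 354115)*(146/129 - 256889) = (-1/546*(-585) + 354115)*(-33138535/129) = (15/14 + 354115)*(-33138535/129) = (4957625/14)*(-33138535/129) = -164288429579375/1806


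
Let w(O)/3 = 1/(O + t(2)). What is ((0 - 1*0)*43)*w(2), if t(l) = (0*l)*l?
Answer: 0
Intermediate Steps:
t(l) = 0 (t(l) = 0*l = 0)
w(O) = 3/O (w(O) = 3/(O + 0) = 3/O)
((0 - 1*0)*43)*w(2) = ((0 - 1*0)*43)*(3/2) = ((0 + 0)*43)*(3*(½)) = (0*43)*(3/2) = 0*(3/2) = 0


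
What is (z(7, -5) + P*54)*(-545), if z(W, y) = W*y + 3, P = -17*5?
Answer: 2518990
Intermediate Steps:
P = -85
z(W, y) = 3 + W*y
(z(7, -5) + P*54)*(-545) = ((3 + 7*(-5)) - 85*54)*(-545) = ((3 - 35) - 4590)*(-545) = (-32 - 4590)*(-545) = -4622*(-545) = 2518990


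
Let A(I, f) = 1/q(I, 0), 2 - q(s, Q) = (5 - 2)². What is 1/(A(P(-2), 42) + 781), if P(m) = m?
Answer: 7/5466 ≈ 0.0012806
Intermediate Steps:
q(s, Q) = -7 (q(s, Q) = 2 - (5 - 2)² = 2 - 1*3² = 2 - 1*9 = 2 - 9 = -7)
A(I, f) = -⅐ (A(I, f) = 1/(-7) = -⅐)
1/(A(P(-2), 42) + 781) = 1/(-⅐ + 781) = 1/(5466/7) = 7/5466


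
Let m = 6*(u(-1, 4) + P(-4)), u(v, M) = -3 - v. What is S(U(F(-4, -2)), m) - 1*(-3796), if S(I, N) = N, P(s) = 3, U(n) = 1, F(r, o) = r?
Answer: 3802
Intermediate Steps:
m = 6 (m = 6*((-3 - 1*(-1)) + 3) = 6*((-3 + 1) + 3) = 6*(-2 + 3) = 6*1 = 6)
S(U(F(-4, -2)), m) - 1*(-3796) = 6 - 1*(-3796) = 6 + 3796 = 3802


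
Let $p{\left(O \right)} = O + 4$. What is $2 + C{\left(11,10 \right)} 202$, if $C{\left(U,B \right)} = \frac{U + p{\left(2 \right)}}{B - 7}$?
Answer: $\frac{3440}{3} \approx 1146.7$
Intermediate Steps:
$p{\left(O \right)} = 4 + O$
$C{\left(U,B \right)} = \frac{6 + U}{-7 + B}$ ($C{\left(U,B \right)} = \frac{U + \left(4 + 2\right)}{B - 7} = \frac{U + 6}{-7 + B} = \frac{6 + U}{-7 + B}$)
$2 + C{\left(11,10 \right)} 202 = 2 + \frac{6 + 11}{-7 + 10} \cdot 202 = 2 + \frac{1}{3} \cdot 17 \cdot 202 = 2 + \frac{17}{3} \cdot 202 = 2 + \frac{3434}{3} = \frac{3440}{3}$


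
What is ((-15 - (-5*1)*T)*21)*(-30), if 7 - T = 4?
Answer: 0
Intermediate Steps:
T = 3 (T = 7 - 1*4 = 7 - 4 = 3)
((-15 - (-5*1)*T)*21)*(-30) = ((-15 - (-5*1)*3)*21)*(-30) = ((-15 - (-5)*3)*21)*(-30) = ((-15 - 1*(-15))*21)*(-30) = ((-15 + 15)*21)*(-30) = (0*21)*(-30) = 0*(-30) = 0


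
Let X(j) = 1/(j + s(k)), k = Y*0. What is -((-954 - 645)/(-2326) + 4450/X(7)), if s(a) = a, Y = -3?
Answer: -72456499/2326 ≈ -31151.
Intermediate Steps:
k = 0 (k = -3*0 = 0)
X(j) = 1/j (X(j) = 1/(j + 0) = 1/j)
-((-954 - 645)/(-2326) + 4450/X(7)) = -((-954 - 645)/(-2326) + 4450/(1/7)) = -(-1599*(-1/2326) + 4450/(⅐)) = -(1599/2326 + 4450*7) = -(1599/2326 + 31150) = -1*72456499/2326 = -72456499/2326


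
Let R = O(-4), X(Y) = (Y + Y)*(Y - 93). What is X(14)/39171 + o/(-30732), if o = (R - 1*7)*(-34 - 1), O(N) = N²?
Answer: -18546773/401267724 ≈ -0.046220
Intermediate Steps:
X(Y) = 2*Y*(-93 + Y) (X(Y) = (2*Y)*(-93 + Y) = 2*Y*(-93 + Y))
R = 16 (R = (-4)² = 16)
o = -315 (o = (16 - 1*7)*(-34 - 1) = (16 - 7)*(-35) = 9*(-35) = -315)
X(14)/39171 + o/(-30732) = (2*14*(-93 + 14))/39171 - 315/(-30732) = (2*14*(-79))*(1/39171) - 315*(-1/30732) = -2212*1/39171 + 105/10244 = -2212/39171 + 105/10244 = -18546773/401267724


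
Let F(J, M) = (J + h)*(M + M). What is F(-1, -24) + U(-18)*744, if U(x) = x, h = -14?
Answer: -12672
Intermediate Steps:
F(J, M) = 2*M*(-14 + J) (F(J, M) = (J - 14)*(M + M) = (-14 + J)*(2*M) = 2*M*(-14 + J))
F(-1, -24) + U(-18)*744 = 2*(-24)*(-14 - 1) - 18*744 = 2*(-24)*(-15) - 13392 = 720 - 13392 = -12672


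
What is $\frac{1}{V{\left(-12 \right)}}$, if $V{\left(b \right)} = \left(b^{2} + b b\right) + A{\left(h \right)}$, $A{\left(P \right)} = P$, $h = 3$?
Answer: $\frac{1}{291} \approx 0.0034364$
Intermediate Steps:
$V{\left(b \right)} = 3 + 2 b^{2}$ ($V{\left(b \right)} = \left(b^{2} + b b\right) + 3 = \left(b^{2} + b^{2}\right) + 3 = 2 b^{2} + 3 = 3 + 2 b^{2}$)
$\frac{1}{V{\left(-12 \right)}} = \frac{1}{3 + 2 \left(-12\right)^{2}} = \frac{1}{3 + 2 \cdot 144} = \frac{1}{3 + 288} = \frac{1}{291}$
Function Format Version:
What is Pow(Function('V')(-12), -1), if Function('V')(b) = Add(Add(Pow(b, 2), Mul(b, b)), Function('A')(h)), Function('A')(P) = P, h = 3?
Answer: Rational(1, 291) ≈ 0.0034364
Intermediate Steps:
Function('V')(b) = Add(3, Mul(2, Pow(b, 2))) (Function('V')(b) = Add(Add(Pow(b, 2), Mul(b, b)), 3) = Add(Add(Pow(b, 2), Pow(b, 2)), 3) = Add(Mul(2, Pow(b, 2)), 3) = Add(3, Mul(2, Pow(b, 2))))
Pow(Function('V')(-12), -1) = Pow(Add(3, Mul(2, Pow(-12, 2))), -1) = Pow(Add(3, Mul(2, 144)), -1) = Pow(Add(3, 288), -1) = Pow(291, -1) = Rational(1, 291)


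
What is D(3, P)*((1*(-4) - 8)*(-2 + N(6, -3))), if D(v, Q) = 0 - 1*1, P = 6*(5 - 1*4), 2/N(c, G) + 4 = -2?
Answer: -28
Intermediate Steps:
N(c, G) = -1/3 (N(c, G) = 2/(-4 - 2) = 2/(-6) = 2*(-1/6) = -1/3)
P = 6 (P = 6*(5 - 4) = 6*1 = 6)
D(v, Q) = -1 (D(v, Q) = 0 - 1 = -1)
D(3, P)*((1*(-4) - 8)*(-2 + N(6, -3))) = -(1*(-4) - 8)*(-2 - 1/3) = -(-4 - 8)*(-7)/3 = -(-12)*(-7)/3 = -1*28 = -28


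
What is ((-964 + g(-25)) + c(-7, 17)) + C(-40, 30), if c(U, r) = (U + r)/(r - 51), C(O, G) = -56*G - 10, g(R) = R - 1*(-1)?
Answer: -45531/17 ≈ -2678.3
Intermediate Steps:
g(R) = 1 + R (g(R) = R + 1 = 1 + R)
C(O, G) = -10 - 56*G
c(U, r) = (U + r)/(-51 + r)
((-964 + g(-25)) + c(-7, 17)) + C(-40, 30) = ((-964 + (1 - 25)) + (-7 + 17)/(-51 + 17)) + (-10 - 56*30) = ((-964 - 24) + 10/(-34)) + (-10 - 1680) = (-988 - 1/34*10) - 1690 = (-988 - 5/17) - 1690 = -16801/17 - 1690 = -45531/17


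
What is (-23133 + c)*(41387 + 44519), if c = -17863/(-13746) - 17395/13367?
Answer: -182572676317756115/91871391 ≈ -1.9873e+9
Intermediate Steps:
c = -336949/183742782 (c = -17863*(-1/13746) - 17395*1/13367 = 17863/13746 - 17395/13367 = -336949/183742782 ≈ -0.0018338)
(-23133 + c)*(41387 + 44519) = (-23133 - 336949/183742782)*(41387 + 44519) = -4250522112955/183742782*85906 = -182572676317756115/91871391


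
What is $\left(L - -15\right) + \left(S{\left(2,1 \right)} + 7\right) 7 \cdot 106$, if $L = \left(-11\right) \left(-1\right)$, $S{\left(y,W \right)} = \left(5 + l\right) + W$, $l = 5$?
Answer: $13382$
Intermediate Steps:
$S{\left(y,W \right)} = 10 + W$ ($S{\left(y,W \right)} = \left(5 + 5\right) + W = 10 + W$)
$L = 11$
$\left(L - -15\right) + \left(S{\left(2,1 \right)} + 7\right) 7 \cdot 106 = \left(11 - -15\right) + \left(\left(10 + 1\right) + 7\right) 7 \cdot 106 = \left(11 + 15\right) + \left(11 + 7\right) 7 \cdot 106 = 26 + 18 \cdot 7 \cdot 106 = 26 + 126 \cdot 106 = 26 + 13356 = 13382$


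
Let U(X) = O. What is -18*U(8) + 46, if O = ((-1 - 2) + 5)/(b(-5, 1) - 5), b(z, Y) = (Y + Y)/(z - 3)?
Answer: 370/7 ≈ 52.857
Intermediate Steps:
b(z, Y) = 2*Y/(-3 + z) (b(z, Y) = (2*Y)/(-3 + z) = 2*Y/(-3 + z))
O = -8/21 (O = ((-1 - 2) + 5)/(2*1/(-3 - 5) - 5) = (-3 + 5)/(2*1/(-8) - 5) = 2/(2*1*(-⅛) - 5) = 2/(-¼ - 5) = 2/(-21/4) = 2*(-4/21) = -8/21 ≈ -0.38095)
U(X) = -8/21
-18*U(8) + 46 = -18*(-8/21) + 46 = 48/7 + 46 = 370/7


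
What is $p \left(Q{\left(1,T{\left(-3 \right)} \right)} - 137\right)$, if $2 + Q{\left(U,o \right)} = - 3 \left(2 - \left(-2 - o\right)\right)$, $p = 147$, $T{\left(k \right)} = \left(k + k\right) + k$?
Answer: $-18228$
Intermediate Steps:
$T{\left(k \right)} = 3 k$ ($T{\left(k \right)} = 2 k + k = 3 k$)
$Q{\left(U,o \right)} = -14 - 3 o$ ($Q{\left(U,o \right)} = -2 - 3 \left(2 - \left(-2 - o\right)\right) = -2 - 3 \left(2 + \left(2 + o\right)\right) = -2 - 3 \left(4 + o\right) = -2 - \left(12 + 3 o\right) = -14 - 3 o$)
$p \left(Q{\left(1,T{\left(-3 \right)} \right)} - 137\right) = 147 \left(\left(-14 - 3 \cdot 3 \left(-3\right)\right) - 137\right) = 147 \left(\left(-14 - -27\right) - 137\right) = 147 \left(\left(-14 + 27\right) - 137\right) = 147 \left(13 - 137\right) = 147 \left(-124\right) = -18228$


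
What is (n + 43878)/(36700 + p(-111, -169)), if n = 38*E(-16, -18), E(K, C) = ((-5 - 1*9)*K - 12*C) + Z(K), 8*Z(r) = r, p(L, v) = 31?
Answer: 60522/36731 ≈ 1.6477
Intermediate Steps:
Z(r) = r/8
E(K, C) = -12*C - 111*K/8 (E(K, C) = ((-5 - 1*9)*K - 12*C) + K/8 = ((-5 - 9)*K - 12*C) + K/8 = (-14*K - 12*C) + K/8 = -12*C - 111*K/8)
n = 16644 (n = 38*(-12*(-18) - 111/8*(-16)) = 38*(216 + 222) = 38*438 = 16644)
(n + 43878)/(36700 + p(-111, -169)) = (16644 + 43878)/(36700 + 31) = 60522/36731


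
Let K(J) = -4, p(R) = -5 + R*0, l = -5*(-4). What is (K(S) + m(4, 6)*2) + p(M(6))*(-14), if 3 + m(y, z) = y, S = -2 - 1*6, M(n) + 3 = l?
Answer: 68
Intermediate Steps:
l = 20
M(n) = 17 (M(n) = -3 + 20 = 17)
S = -8 (S = -2 - 6 = -8)
p(R) = -5 (p(R) = -5 + 0 = -5)
m(y, z) = -3 + y
(K(S) + m(4, 6)*2) + p(M(6))*(-14) = (-4 + (-3 + 4)*2) - 5*(-14) = (-4 + 1*2) + 70 = (-4 + 2) + 70 = -2 + 70 = 68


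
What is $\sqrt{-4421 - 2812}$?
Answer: $i \sqrt{7233} \approx 85.047 i$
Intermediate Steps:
$\sqrt{-4421 - 2812} = \sqrt{-7233} = i \sqrt{7233}$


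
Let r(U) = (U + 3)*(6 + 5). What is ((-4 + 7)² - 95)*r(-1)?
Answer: -1892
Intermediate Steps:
r(U) = 33 + 11*U (r(U) = (3 + U)*11 = 33 + 11*U)
((-4 + 7)² - 95)*r(-1) = ((-4 + 7)² - 95)*(33 + 11*(-1)) = (3² - 95)*(33 - 11) = (9 - 95)*22 = -86*22 = -1892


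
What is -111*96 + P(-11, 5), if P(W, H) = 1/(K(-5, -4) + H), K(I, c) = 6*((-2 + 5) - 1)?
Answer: -181151/17 ≈ -10656.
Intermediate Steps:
K(I, c) = 12 (K(I, c) = 6*(3 - 1) = 6*2 = 12)
P(W, H) = 1/(12 + H)
-111*96 + P(-11, 5) = -111*96 + 1/(12 + 5) = -10656 + 1/17 = -181151/17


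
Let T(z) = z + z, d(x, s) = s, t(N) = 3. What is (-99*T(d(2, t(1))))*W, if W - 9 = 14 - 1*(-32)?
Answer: -32670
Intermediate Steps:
W = 55 (W = 9 + (14 - 1*(-32)) = 9 + (14 + 32) = 9 + 46 = 55)
T(z) = 2*z
(-99*T(d(2, t(1))))*W = -198*3*55 = -99*6*55 = -594*55 = -32670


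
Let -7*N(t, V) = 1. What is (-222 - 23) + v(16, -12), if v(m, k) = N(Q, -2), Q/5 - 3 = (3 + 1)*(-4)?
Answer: -1716/7 ≈ -245.14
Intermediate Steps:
Q = -65 (Q = 15 + 5*((3 + 1)*(-4)) = 15 + 5*(4*(-4)) = 15 + 5*(-16) = 15 - 80 = -65)
N(t, V) = -⅐ (N(t, V) = -⅐*1 = -⅐)
v(m, k) = -⅐
(-222 - 23) + v(16, -12) = (-222 - 23) - ⅐ = -245 - ⅐ = -1716/7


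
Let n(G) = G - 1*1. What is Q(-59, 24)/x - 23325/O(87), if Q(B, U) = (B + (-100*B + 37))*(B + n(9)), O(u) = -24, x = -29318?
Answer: 115172837/117272 ≈ 982.10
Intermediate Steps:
n(G) = -1 + G (n(G) = G - 1 = -1 + G)
Q(B, U) = (8 + B)*(37 - 99*B) (Q(B, U) = (B + (-100*B + 37))*(B + (-1 + 9)) = (B + (37 - 100*B))*(B + 8) = (37 - 99*B)*(8 + B) = (8 + B)*(37 - 99*B))
Q(-59, 24)/x - 23325/O(87) = (296 - 755*(-59) - 99*(-59)**2)/(-29318) - 23325/(-24) = (296 + 44545 - 99*3481)*(-1/29318) - 23325*(-1/24) = (296 + 44545 - 344619)*(-1/29318) + 7775/8 = -299778*(-1/29318) + 7775/8 = 149889/14659 + 7775/8 = 115172837/117272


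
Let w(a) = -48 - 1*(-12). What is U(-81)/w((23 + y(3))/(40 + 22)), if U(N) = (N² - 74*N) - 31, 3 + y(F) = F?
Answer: -3131/9 ≈ -347.89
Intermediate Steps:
y(F) = -3 + F
w(a) = -36 (w(a) = -48 + 12 = -36)
U(N) = -31 + N² - 74*N
U(-81)/w((23 + y(3))/(40 + 22)) = (-31 + (-81)² - 74*(-81))/(-36) = (-31 + 6561 + 5994)*(-1/36) = 12524*(-1/36) = -3131/9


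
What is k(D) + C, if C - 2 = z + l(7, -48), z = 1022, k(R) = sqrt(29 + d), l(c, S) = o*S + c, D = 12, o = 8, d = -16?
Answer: 647 + sqrt(13) ≈ 650.61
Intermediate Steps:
l(c, S) = c + 8*S (l(c, S) = 8*S + c = c + 8*S)
k(R) = sqrt(13) (k(R) = sqrt(29 - 16) = sqrt(13))
C = 647 (C = 2 + (1022 + (7 + 8*(-48))) = 2 + (1022 + (7 - 384)) = 2 + (1022 - 377) = 2 + 645 = 647)
k(D) + C = sqrt(13) + 647 = 647 + sqrt(13)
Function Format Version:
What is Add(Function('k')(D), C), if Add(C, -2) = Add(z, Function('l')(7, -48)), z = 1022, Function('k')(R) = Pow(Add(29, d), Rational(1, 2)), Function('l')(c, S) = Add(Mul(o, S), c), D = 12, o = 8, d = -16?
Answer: Add(647, Pow(13, Rational(1, 2))) ≈ 650.61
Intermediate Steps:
Function('l')(c, S) = Add(c, Mul(8, S)) (Function('l')(c, S) = Add(Mul(8, S), c) = Add(c, Mul(8, S)))
Function('k')(R) = Pow(13, Rational(1, 2)) (Function('k')(R) = Pow(Add(29, -16), Rational(1, 2)) = Pow(13, Rational(1, 2)))
C = 647 (C = Add(2, Add(1022, Add(7, Mul(8, -48)))) = Add(2, Add(1022, Add(7, -384))) = Add(2, Add(1022, -377)) = Add(2, 645) = 647)
Add(Function('k')(D), C) = Add(Pow(13, Rational(1, 2)), 647) = Add(647, Pow(13, Rational(1, 2)))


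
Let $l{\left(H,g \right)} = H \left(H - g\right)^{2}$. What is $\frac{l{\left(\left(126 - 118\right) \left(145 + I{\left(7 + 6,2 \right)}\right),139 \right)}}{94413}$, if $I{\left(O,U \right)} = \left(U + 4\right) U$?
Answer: $\frac{1567097384}{94413} \approx 16598.0$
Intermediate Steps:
$I{\left(O,U \right)} = U \left(4 + U\right)$ ($I{\left(O,U \right)} = \left(4 + U\right) U = U \left(4 + U\right)$)
$\frac{l{\left(\left(126 - 118\right) \left(145 + I{\left(7 + 6,2 \right)}\right),139 \right)}}{94413} = \frac{\left(126 - 118\right) \left(145 + 2 \left(4 + 2\right)\right) \left(\left(126 - 118\right) \left(145 + 2 \left(4 + 2\right)\right) - 139\right)^{2}}{94413} = 8 \left(145 + 2 \cdot 6\right) \left(8 \left(145 + 2 \cdot 6\right) - 139\right)^{2} \cdot \frac{1}{94413} = 8 \left(145 + 12\right) \left(8 \left(145 + 12\right) - 139\right)^{2} \cdot \frac{1}{94413} = 8 \cdot 157 \left(8 \cdot 157 - 139\right)^{2} \cdot \frac{1}{94413} = 1256 \left(1256 - 139\right)^{2} \cdot \frac{1}{94413} = 1256 \cdot 1117^{2} \cdot \frac{1}{94413} = 1256 \cdot 1247689 \cdot \frac{1}{94413} = 1567097384 \cdot \frac{1}{94413} = \frac{1567097384}{94413}$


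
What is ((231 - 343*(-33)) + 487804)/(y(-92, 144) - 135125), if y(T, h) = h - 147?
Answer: -249677/67564 ≈ -3.6954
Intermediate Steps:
y(T, h) = -147 + h
((231 - 343*(-33)) + 487804)/(y(-92, 144) - 135125) = ((231 - 343*(-33)) + 487804)/((-147 + 144) - 135125) = ((231 + 11319) + 487804)/(-3 - 135125) = (11550 + 487804)/(-135128) = 499354*(-1/135128) = -249677/67564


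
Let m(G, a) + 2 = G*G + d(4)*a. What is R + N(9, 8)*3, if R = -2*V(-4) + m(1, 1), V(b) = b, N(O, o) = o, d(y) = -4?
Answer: 27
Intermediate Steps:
m(G, a) = -2 + G² - 4*a (m(G, a) = -2 + (G*G - 4*a) = -2 + (G² - 4*a) = -2 + G² - 4*a)
R = 3 (R = -2*(-4) + (-2 + 1² - 4*1) = 8 + (-2 + 1 - 4) = 8 - 5 = 3)
R + N(9, 8)*3 = 3 + 8*3 = 3 + 24 = 27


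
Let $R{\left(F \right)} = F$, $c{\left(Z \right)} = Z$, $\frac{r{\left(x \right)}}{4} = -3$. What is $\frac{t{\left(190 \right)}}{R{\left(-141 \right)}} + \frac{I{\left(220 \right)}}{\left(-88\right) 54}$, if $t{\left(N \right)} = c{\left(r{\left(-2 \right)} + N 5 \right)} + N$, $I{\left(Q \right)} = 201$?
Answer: $- \frac{12739}{1584} \approx -8.0423$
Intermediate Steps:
$r{\left(x \right)} = -12$ ($r{\left(x \right)} = 4 \left(-3\right) = -12$)
$t{\left(N \right)} = -12 + 6 N$ ($t{\left(N \right)} = \left(-12 + N 5\right) + N = \left(-12 + 5 N\right) + N = -12 + 6 N$)
$\frac{t{\left(190 \right)}}{R{\left(-141 \right)}} + \frac{I{\left(220 \right)}}{\left(-88\right) 54} = \frac{-12 + 6 \cdot 190}{-141} + \frac{201}{\left(-88\right) 54} = \left(-12 + 1140\right) \left(- \frac{1}{141}\right) + \frac{201}{-4752} = 1128 \left(- \frac{1}{141}\right) + 201 \left(- \frac{1}{4752}\right) = -8 - \frac{67}{1584} = - \frac{12739}{1584}$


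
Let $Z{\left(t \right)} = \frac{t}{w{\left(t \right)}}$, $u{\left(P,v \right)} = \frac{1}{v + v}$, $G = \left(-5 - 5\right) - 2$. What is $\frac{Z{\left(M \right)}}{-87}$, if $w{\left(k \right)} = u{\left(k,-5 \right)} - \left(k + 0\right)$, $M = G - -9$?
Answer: $\frac{10}{841} \approx 0.011891$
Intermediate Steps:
$G = -12$ ($G = -10 - 2 = -12$)
$u{\left(P,v \right)} = \frac{1}{2 v}$
$M = -3$ ($M = -12 - -9 = -12 + 9 = -3$)
$w{\left(k \right)} = - \frac{1}{10} - k$ ($w{\left(k \right)} = \frac{1}{2 \left(-5\right)} - \left(k + 0\right) = \frac{1}{2} \left(- \frac{1}{5}\right) - k = - \frac{1}{10} - k$)
$Z{\left(t \right)} = \frac{t}{- \frac{1}{10} - t}$
$\frac{Z{\left(M \right)}}{-87} = \frac{\left(-10\right) \left(-3\right) \frac{1}{1 + 10 \left(-3\right)}}{-87} = \left(-10\right) \left(-3\right) \frac{1}{1 - 30} \left(- \frac{1}{87}\right) = \left(-10\right) \left(-3\right) \frac{1}{-29} \left(- \frac{1}{87}\right) = \left(-10\right) \left(-3\right) \left(- \frac{1}{29}\right) \left(- \frac{1}{87}\right) = \left(- \frac{30}{29}\right) \left(- \frac{1}{87}\right) = \frac{10}{841}$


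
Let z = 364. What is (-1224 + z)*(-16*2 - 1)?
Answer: 28380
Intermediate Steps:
(-1224 + z)*(-16*2 - 1) = (-1224 + 364)*(-16*2 - 1) = -860*(-32 - 1) = -860*(-33) = 28380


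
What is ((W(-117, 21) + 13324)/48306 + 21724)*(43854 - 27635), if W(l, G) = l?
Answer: 17020425408469/48306 ≈ 3.5235e+8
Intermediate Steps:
((W(-117, 21) + 13324)/48306 + 21724)*(43854 - 27635) = ((-117 + 13324)/48306 + 21724)*(43854 - 27635) = (13207*(1/48306) + 21724)*16219 = (13207/48306 + 21724)*16219 = (1049412751/48306)*16219 = 17020425408469/48306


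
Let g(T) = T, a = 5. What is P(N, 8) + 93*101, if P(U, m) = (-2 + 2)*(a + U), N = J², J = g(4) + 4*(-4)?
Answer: 9393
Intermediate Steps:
J = -12 (J = 4 + 4*(-4) = 4 - 16 = -12)
N = 144 (N = (-12)² = 144)
P(U, m) = 0 (P(U, m) = (-2 + 2)*(5 + U) = 0*(5 + U) = 0)
P(N, 8) + 93*101 = 0 + 93*101 = 0 + 9393 = 9393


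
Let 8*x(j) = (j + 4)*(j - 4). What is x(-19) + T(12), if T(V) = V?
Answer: 441/8 ≈ 55.125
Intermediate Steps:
x(j) = (-4 + j)*(4 + j)/8 (x(j) = ((j + 4)*(j - 4))/8 = ((4 + j)*(-4 + j))/8 = ((-4 + j)*(4 + j))/8 = (-4 + j)*(4 + j)/8)
x(-19) + T(12) = (-2 + (⅛)*(-19)²) + 12 = (-2 + (⅛)*361) + 12 = (-2 + 361/8) + 12 = 345/8 + 12 = 441/8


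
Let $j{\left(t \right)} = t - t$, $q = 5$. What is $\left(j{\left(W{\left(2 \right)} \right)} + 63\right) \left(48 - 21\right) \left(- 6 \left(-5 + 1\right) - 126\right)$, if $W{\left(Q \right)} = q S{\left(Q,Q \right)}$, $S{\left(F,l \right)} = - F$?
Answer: $-173502$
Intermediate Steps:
$W{\left(Q \right)} = - 5 Q$ ($W{\left(Q \right)} = 5 \left(- Q\right) = - 5 Q$)
$j{\left(t \right)} = 0$
$\left(j{\left(W{\left(2 \right)} \right)} + 63\right) \left(48 - 21\right) \left(- 6 \left(-5 + 1\right) - 126\right) = \left(0 + 63\right) \left(48 - 21\right) \left(- 6 \left(-5 + 1\right) - 126\right) = 63 \cdot 27 \left(\left(-6\right) \left(-4\right) - 126\right) = 1701 \left(24 - 126\right) = 1701 \left(-102\right) = -173502$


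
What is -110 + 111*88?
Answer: 9658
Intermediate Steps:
-110 + 111*88 = -110 + 9768 = 9658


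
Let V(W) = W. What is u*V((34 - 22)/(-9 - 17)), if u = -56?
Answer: 336/13 ≈ 25.846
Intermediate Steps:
u*V((34 - 22)/(-9 - 17)) = -56*(34 - 22)/(-9 - 17) = -672/(-26) = -672*(-1)/26 = -56*(-6/13) = 336/13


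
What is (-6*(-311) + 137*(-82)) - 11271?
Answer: -20639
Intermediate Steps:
(-6*(-311) + 137*(-82)) - 11271 = (1866 - 11234) - 11271 = -9368 - 11271 = -20639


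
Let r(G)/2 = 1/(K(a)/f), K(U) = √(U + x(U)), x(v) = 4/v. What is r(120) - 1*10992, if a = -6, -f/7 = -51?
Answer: -10992 - 357*I*√15/5 ≈ -10992.0 - 276.53*I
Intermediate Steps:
f = 357 (f = -7*(-51) = 357)
K(U) = √(U + 4/U)
r(G) = -357*I*√15/5 (r(G) = 2/((√(-6 + 4/(-6))/357)) = 2/((√(-6 + 4*(-⅙))*(1/357))) = 2/((√(-6 - ⅔)*(1/357))) = 2/((√(-20/3)*(1/357))) = 2/(((2*I*√15/3)*(1/357))) = 2/((2*I*√15/1071)) = 2*(-357*I*√15/10) = -357*I*√15/5)
r(120) - 1*10992 = -357*I*√15/5 - 1*10992 = -357*I*√15/5 - 10992 = -10992 - 357*I*√15/5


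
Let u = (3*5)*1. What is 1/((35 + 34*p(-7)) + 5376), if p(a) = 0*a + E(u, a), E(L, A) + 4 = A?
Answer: 1/5037 ≈ 0.00019853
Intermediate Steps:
u = 15 (u = 15*1 = 15)
E(L, A) = -4 + A
p(a) = -4 + a (p(a) = 0*a + (-4 + a) = 0 + (-4 + a) = -4 + a)
1/((35 + 34*p(-7)) + 5376) = 1/((35 + 34*(-4 - 7)) + 5376) = 1/((35 + 34*(-11)) + 5376) = 1/((35 - 374) + 5376) = 1/(-339 + 5376) = 1/5037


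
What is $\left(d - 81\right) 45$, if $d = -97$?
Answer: $-8010$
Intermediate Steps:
$\left(d - 81\right) 45 = \left(-97 - 81\right) 45 = \left(-178\right) 45 = -8010$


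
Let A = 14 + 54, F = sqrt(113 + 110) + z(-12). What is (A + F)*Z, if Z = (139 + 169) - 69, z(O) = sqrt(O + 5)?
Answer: 16252 + 239*sqrt(223) + 239*I*sqrt(7) ≈ 19821.0 + 632.33*I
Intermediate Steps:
z(O) = sqrt(5 + O)
Z = 239 (Z = 308 - 69 = 239)
F = sqrt(223) + I*sqrt(7) (F = sqrt(113 + 110) + sqrt(5 - 12) = sqrt(223) + sqrt(-7) = sqrt(223) + I*sqrt(7) ≈ 14.933 + 2.6458*I)
A = 68
(A + F)*Z = (68 + (sqrt(223) + I*sqrt(7)))*239 = (68 + sqrt(223) + I*sqrt(7))*239 = 16252 + 239*sqrt(223) + 239*I*sqrt(7)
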